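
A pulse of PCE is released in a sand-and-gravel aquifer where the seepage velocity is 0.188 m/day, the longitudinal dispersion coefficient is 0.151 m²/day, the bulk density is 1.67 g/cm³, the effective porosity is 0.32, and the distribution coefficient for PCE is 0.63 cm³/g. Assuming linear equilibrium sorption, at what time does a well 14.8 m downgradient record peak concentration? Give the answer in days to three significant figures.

320 days

Retardation factor R = 1 + ρ_b·K_d/n = 1 + 1.67 × 0.63/0.32 = 4.288.
Sorption retards both mechanisms: v_R = v/R = 0.04384 m/day, D_R = D/R = 0.03521 m²/day.
Peak time from v_R²t² + 2D_R t − x² = 0: t = (√(D_R² + v_R²x²) − D_R)/v_R².
√(D_R² + v_R²x²) = √(0.03521² + 0.04384² × 14.8²) = 0.6498; v_R² = 0.001922.
t = (0.6498 − 0.03521)/0.001922 = 320 days.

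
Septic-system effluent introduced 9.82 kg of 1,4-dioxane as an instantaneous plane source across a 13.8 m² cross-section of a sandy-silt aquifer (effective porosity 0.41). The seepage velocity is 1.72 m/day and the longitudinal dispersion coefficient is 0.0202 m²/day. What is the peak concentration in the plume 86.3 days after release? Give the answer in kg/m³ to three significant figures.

0.371 kg/m³

The peak of an instantaneous 1D plume sits at x = vt; there the Gaussian factor is 1 and C_max = M/(n_e·A·√(4πDt)), where n_e·A is the pore area the mass is dissolved in.
√(4πDt) = √(4π × 0.0202 × 86.3) = 4.680 m, so C_max = 9.82/(0.41 × 13.8 × 4.680) = 0.371 kg/m³.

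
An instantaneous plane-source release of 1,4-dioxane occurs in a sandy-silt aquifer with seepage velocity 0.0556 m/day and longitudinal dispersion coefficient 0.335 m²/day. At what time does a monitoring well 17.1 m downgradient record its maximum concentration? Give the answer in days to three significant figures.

For the 1D instantaneous-source solution, setting ∂C/∂t = 0 at fixed x gives v²t² + 2Dt − x² = 0, so t = (√(D² + v²x²) − D)/v².
√(D² + v²x²) = √(0.335² + 0.0556² × 17.1²) = 1.008; v² = 0.00309136.
t = (1.008 − 0.335)/0.00309136 = 218 days (vs. the pure-advection estimate x/v = 308 d).

218 days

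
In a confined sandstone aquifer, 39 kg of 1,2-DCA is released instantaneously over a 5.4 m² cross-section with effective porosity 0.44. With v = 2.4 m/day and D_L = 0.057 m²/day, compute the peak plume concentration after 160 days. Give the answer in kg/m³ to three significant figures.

1.53 kg/m³

The peak of an instantaneous 1D plume sits at x = vt; there the Gaussian factor is 1 and C_max = M/(n_e·A·√(4πDt)), where n_e·A is the pore area the mass is dissolved in.
√(4πDt) = √(4π × 0.057 × 160) = 10.71 m, so C_max = 39/(0.44 × 5.4 × 10.71) = 1.53 kg/m³.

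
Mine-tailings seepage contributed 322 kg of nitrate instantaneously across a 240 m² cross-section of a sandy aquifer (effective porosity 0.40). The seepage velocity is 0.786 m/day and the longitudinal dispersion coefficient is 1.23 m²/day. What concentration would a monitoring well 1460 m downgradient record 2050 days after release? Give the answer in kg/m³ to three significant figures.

For an instantaneous plane source, C(x,t) = M/(n_e·A·√(4πDt)) · exp(−(x−vt)²/(4Dt)), with n_e·A the pore (flow) area.
Plume center vt = 0.786 × 2050 = 1611.3 m, so the well at 1460 m is 151.3 m upgradient of the peak.
√(4πDt) = 178.0 m, giving peak height M/(n_e·A·√(4πDt)) = 322/(0.40 × 240 × 178.0) = 0.01884 kg/m³.
(x−vt)²/(4Dt) = (-151.3)²/(4 × 1.23 × 2050) = 2.270; exp(−2.270) = 0.1033.
C = 0.01884 × 0.1033 = 0.00195 kg/m³.

0.00195 kg/m³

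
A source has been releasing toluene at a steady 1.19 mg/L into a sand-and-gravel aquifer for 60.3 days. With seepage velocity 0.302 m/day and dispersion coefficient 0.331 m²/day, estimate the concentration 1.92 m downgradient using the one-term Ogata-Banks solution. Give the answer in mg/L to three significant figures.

1.18 mg/L

For a continuous step input, C/C₀ ≈ ½·erfc((x−vt)/(2√(Dt))).
vt = 0.302 × 60.3 = 18.2106 m and 2√(Dt) = 2√(0.331 × 60.3) = 8.935 m.
Argument (x−vt)/(2√(Dt)) = (1.92 − 18.2106)/8.935 = -1.823; ½·erfc(-1.823) = 0.9950.
C = 1.19 × 0.9950 = 1.18 mg/L.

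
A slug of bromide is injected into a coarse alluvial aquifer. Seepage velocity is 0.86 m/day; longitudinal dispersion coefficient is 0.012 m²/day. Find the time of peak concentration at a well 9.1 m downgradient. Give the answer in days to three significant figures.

For the 1D instantaneous-source solution, setting ∂C/∂t = 0 at fixed x gives v²t² + 2Dt − x² = 0, so t = (√(D² + v²x²) − D)/v².
√(D² + v²x²) = √(0.012² + 0.86² × 9.1²) = 7.826; v² = 0.7396.
t = (7.826 − 0.012)/0.7396 = 10.6 days (vs. the pure-advection estimate x/v = 10.6 d).

10.6 days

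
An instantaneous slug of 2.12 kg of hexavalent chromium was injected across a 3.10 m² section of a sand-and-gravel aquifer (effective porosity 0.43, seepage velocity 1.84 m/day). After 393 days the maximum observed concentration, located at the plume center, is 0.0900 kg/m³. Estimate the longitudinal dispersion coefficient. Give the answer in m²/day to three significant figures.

0.0632 m²/day

At the plume center C_max = M/(n_e·A·√(4πDt)), so D = M²/(4πt·(n_e·A·C_max)²).
n_e·A·C_max = 0.43 × 3.10 × 0.0900 = 0.1200 kg/m.
D = 2.12²/(4π × 393 × 0.1200²) = 0.0632 m²/day.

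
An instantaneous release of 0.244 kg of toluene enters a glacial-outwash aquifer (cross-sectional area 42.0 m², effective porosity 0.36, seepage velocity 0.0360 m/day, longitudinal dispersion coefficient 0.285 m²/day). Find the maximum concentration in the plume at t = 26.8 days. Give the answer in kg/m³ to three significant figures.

The peak of an instantaneous 1D plume sits at x = vt; there the Gaussian factor is 1 and C_max = M/(n_e·A·√(4πDt)), where n_e·A is the pore area the mass is dissolved in.
√(4πDt) = √(4π × 0.285 × 26.8) = 9.797 m, so C_max = 0.244/(0.36 × 42.0 × 9.797) = 0.00165 kg/m³.

0.00165 kg/m³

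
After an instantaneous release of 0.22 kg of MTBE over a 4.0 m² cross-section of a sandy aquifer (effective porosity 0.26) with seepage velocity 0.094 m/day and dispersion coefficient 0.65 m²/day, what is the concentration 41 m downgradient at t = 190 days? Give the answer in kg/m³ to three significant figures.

0.00182 kg/m³

For an instantaneous plane source, C(x,t) = M/(n_e·A·√(4πDt)) · exp(−(x−vt)²/(4Dt)), with n_e·A the pore (flow) area.
Plume center vt = 0.094 × 190 = 17.86 m, so the well at 41 m is 23.14 m downgradient of the peak.
√(4πDt) = 39.39 m, giving peak height M/(n_e·A·√(4πDt)) = 0.22/(0.26 × 4.0 × 39.39) = 0.005370 kg/m³.
(x−vt)²/(4Dt) = (23.14)²/(4 × 0.65 × 190) = 1.084; exp(−1.084) = 0.3382.
C = 0.005370 × 0.3382 = 0.00182 kg/m³.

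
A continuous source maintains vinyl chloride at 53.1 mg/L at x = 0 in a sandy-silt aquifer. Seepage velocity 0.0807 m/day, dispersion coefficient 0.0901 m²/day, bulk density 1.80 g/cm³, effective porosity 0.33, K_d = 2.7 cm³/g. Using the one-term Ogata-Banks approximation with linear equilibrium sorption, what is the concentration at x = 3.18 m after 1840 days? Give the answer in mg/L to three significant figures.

48.5 mg/L

Retardation factor R = 1 + ρ_b·K_d/n = 1 + 1.80 × 2.7/0.33 = 15.73.
Sorption retards both mechanisms: v_R = v/R = 0.005130 m/day, D_R = D/R = 0.005728 m²/day.
v_R·t = 0.005130 × 1840 = 9.4392 m; 2√(D_R t) = 6.493 m; argument = (3.18 − 9.4392)/6.493 = -0.9640.
C = C₀ × ½·erfc(-0.9640) = 53.1 × 0.9136 = 48.5 mg/L.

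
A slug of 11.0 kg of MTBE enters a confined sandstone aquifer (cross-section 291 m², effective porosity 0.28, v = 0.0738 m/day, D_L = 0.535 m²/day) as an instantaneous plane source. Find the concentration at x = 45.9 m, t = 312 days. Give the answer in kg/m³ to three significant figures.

For an instantaneous plane source, C(x,t) = M/(n_e·A·√(4πDt)) · exp(−(x−vt)²/(4Dt)), with n_e·A the pore (flow) area.
Plume center vt = 0.0738 × 312 = 23.0256 m, so the well at 45.9 m is 22.8744 m downgradient of the peak.
√(4πDt) = 45.80 m, giving peak height M/(n_e·A·√(4πDt)) = 11.0/(0.28 × 291 × 45.80) = 0.002948 kg/m³.
(x−vt)²/(4Dt) = (22.8744)²/(4 × 0.535 × 312) = 0.7837; exp(−0.7837) = 0.4567.
C = 0.002948 × 0.4567 = 0.00135 kg/m³.

0.00135 kg/m³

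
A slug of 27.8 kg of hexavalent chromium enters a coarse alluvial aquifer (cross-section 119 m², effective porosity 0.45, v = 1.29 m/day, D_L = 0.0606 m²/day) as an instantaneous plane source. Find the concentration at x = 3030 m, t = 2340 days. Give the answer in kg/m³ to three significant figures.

0.00978 kg/m³

For an instantaneous plane source, C(x,t) = M/(n_e·A·√(4πDt)) · exp(−(x−vt)²/(4Dt)), with n_e·A the pore (flow) area.
Plume center vt = 1.29 × 2340 = 3018.6 m, so the well at 3030 m is 11.4 m downgradient of the peak.
√(4πDt) = 42.21 m, giving peak height M/(n_e·A·√(4πDt)) = 27.8/(0.45 × 119 × 42.21) = 0.01230 kg/m³.
(x−vt)²/(4Dt) = (11.4)²/(4 × 0.0606 × 2340) = 0.2291; exp(−0.2291) = 0.7952.
C = 0.01230 × 0.7952 = 0.00978 kg/m³.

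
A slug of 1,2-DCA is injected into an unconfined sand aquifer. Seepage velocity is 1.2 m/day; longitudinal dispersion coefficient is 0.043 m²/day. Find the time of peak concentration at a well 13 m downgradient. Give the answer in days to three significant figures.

For the 1D instantaneous-source solution, setting ∂C/∂t = 0 at fixed x gives v²t² + 2Dt − x² = 0, so t = (√(D² + v²x²) − D)/v².
√(D² + v²x²) = √(0.043² + 1.2² × 13²) = 15.60; v² = 1.44.
t = (15.60 − 0.043)/1.44 = 10.8 days (vs. the pure-advection estimate x/v = 10.8 d).

10.8 days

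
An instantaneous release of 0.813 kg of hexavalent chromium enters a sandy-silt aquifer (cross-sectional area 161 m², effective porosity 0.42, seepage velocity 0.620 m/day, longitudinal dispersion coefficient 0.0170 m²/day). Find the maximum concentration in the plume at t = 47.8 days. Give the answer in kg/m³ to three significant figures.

The peak of an instantaneous 1D plume sits at x = vt; there the Gaussian factor is 1 and C_max = M/(n_e·A·√(4πDt)), where n_e·A is the pore area the mass is dissolved in.
√(4πDt) = √(4π × 0.0170 × 47.8) = 3.196 m, so C_max = 0.813/(0.42 × 161 × 3.196) = 0.00376 kg/m³.

0.00376 kg/m³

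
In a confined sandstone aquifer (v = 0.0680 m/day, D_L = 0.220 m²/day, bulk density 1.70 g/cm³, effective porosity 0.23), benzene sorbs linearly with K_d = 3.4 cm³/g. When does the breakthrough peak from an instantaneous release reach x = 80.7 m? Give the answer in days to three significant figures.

Retardation factor R = 1 + ρ_b·K_d/n = 1 + 1.70 × 3.4/0.23 = 26.13.
Sorption retards both mechanisms: v_R = v/R = 0.002602 m/day, D_R = D/R = 0.008419 m²/day.
Peak time from v_R²t² + 2D_R t − x² = 0: t = (√(D_R² + v_R²x²) − D_R)/v_R².
√(D_R² + v_R²x²) = √(0.008419² + 0.002602² × 80.7²) = 0.2102; v_R² = 6.770e-06.
t = (0.2102 − 0.008419)/6.770e-06 = 29800 days.

29800 days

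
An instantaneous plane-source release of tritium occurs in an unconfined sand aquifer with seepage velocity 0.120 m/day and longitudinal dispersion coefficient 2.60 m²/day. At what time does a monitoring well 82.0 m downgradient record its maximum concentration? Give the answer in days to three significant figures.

For the 1D instantaneous-source solution, setting ∂C/∂t = 0 at fixed x gives v²t² + 2Dt − x² = 0, so t = (√(D² + v²x²) − D)/v².
√(D² + v²x²) = √(2.60² + 0.120² × 82.0²) = 10.18; v² = 0.0144.
t = (10.18 − 2.60)/0.0144 = 526 days (vs. the pure-advection estimate x/v = 683 d).

526 days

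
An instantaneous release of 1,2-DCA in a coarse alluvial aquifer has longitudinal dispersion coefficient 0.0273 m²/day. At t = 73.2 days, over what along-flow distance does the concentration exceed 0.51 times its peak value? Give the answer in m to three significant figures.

The plume is Gaussian with σ = √(2Dt) = √(2 × 0.0273 × 73.2) = 1.999 m.
C/C_peak = exp(−Δx²/(2σ²)) = 0.51 ⇒ Δx = σ·√(−2 ln 0.51) = 1.999 × 1.160 = 2.319 m.
Width = 2Δx = 4.64 m.

4.64 m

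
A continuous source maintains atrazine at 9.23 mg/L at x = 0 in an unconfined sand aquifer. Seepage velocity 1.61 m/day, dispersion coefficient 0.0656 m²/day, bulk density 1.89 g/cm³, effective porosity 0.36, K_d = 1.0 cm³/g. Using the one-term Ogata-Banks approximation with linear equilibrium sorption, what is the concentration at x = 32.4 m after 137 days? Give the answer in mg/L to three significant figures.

Retardation factor R = 1 + ρ_b·K_d/n = 1 + 1.89 × 1.0/0.36 = 6.250.
Sorption retards both mechanisms: v_R = v/R = 0.2576 m/day, D_R = D/R = 0.01050 m²/day.
v_R·t = 0.2576 × 137 = 35.2912 m; 2√(D_R t) = 2.399 m; argument = (32.4 − 35.2912)/2.399 = -1.205.
C = C₀ × ½·erfc(-1.205) = 9.23 × 0.9558 = 8.82 mg/L.

8.82 mg/L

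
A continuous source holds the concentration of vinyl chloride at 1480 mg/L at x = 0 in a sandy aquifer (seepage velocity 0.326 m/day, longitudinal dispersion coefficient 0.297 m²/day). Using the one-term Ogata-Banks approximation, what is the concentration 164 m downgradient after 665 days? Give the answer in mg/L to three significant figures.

1470 mg/L

For a continuous step input, C/C₀ ≈ ½·erfc((x−vt)/(2√(Dt))).
vt = 0.326 × 665 = 216.79 m and 2√(Dt) = 2√(0.297 × 665) = 28.11 m.
Argument (x−vt)/(2√(Dt)) = (164 − 216.79)/28.11 = -1.878; ½·erfc(-1.878) = 0.9960.
C = 1480 × 0.9960 = 1470 mg/L.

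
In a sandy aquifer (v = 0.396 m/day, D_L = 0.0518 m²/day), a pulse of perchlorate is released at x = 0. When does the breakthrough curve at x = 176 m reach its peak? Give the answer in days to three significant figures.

For the 1D instantaneous-source solution, setting ∂C/∂t = 0 at fixed x gives v²t² + 2Dt − x² = 0, so t = (√(D² + v²x²) − D)/v².
√(D² + v²x²) = √(0.0518² + 0.396² × 176²) = 69.70; v² = 0.156816.
t = (69.70 − 0.0518)/0.156816 = 444 days (vs. the pure-advection estimate x/v = 444 d).

444 days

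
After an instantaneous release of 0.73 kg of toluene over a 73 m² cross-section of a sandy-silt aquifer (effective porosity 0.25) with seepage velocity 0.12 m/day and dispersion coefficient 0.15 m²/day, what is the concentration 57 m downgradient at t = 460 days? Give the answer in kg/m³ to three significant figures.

For an instantaneous plane source, C(x,t) = M/(n_e·A·√(4πDt)) · exp(−(x−vt)²/(4Dt)), with n_e·A the pore (flow) area.
Plume center vt = 0.12 × 460 = 55.2 m, so the well at 57 m is 1.8 m downgradient of the peak.
√(4πDt) = 29.45 m, giving peak height M/(n_e·A·√(4πDt)) = 0.73/(0.25 × 73 × 29.45) = 0.001358 kg/m³.
(x−vt)²/(4Dt) = (1.8)²/(4 × 0.15 × 460) = 0.01174; exp(−0.01174) = 0.9883.
C = 0.001358 × 0.9883 = 0.00134 kg/m³.

0.00134 kg/m³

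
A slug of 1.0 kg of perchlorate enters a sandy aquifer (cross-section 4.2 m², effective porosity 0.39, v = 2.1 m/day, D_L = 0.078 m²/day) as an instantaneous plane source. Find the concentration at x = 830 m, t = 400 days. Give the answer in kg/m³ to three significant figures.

For an instantaneous plane source, C(x,t) = M/(n_e·A·√(4πDt)) · exp(−(x−vt)²/(4Dt)), with n_e·A the pore (flow) area.
Plume center vt = 2.1 × 400 = 840 m, so the well at 830 m is 10 m upgradient of the peak.
√(4πDt) = 19.80 m, giving peak height M/(n_e·A·√(4πDt)) = 1.0/(0.39 × 4.2 × 19.80) = 0.03083 kg/m³.
(x−vt)²/(4Dt) = (-10)²/(4 × 0.078 × 400) = 0.8013; exp(−0.8013) = 0.4487.
C = 0.03083 × 0.4487 = 0.0138 kg/m³.

0.0138 kg/m³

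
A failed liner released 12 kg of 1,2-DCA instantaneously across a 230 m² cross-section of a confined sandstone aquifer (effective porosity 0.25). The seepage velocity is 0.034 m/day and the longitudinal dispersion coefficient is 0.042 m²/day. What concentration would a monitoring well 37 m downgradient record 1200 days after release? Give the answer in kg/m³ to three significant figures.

For an instantaneous plane source, C(x,t) = M/(n_e·A·√(4πDt)) · exp(−(x−vt)²/(4Dt)), with n_e·A the pore (flow) area.
Plume center vt = 0.034 × 1200 = 40.8 m, so the well at 37 m is 3.8 m upgradient of the peak.
√(4πDt) = 25.17 m, giving peak height M/(n_e·A·√(4πDt)) = 12/(0.25 × 230 × 25.17) = 0.008291 kg/m³.
(x−vt)²/(4Dt) = (-3.8)²/(4 × 0.042 × 1200) = 0.07163; exp(−0.07163) = 0.9309.
C = 0.008291 × 0.9309 = 0.00772 kg/m³.

0.00772 kg/m³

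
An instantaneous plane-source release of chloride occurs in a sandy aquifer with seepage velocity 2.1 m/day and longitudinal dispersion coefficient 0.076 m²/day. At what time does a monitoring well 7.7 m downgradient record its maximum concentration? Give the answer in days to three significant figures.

For the 1D instantaneous-source solution, setting ∂C/∂t = 0 at fixed x gives v²t² + 2Dt − x² = 0, so t = (√(D² + v²x²) − D)/v².
√(D² + v²x²) = √(0.076² + 2.1² × 7.7²) = 16.17; v² = 4.41.
t = (16.17 − 0.076)/4.41 = 3.65 days (vs. the pure-advection estimate x/v = 3.67 d).

3.65 days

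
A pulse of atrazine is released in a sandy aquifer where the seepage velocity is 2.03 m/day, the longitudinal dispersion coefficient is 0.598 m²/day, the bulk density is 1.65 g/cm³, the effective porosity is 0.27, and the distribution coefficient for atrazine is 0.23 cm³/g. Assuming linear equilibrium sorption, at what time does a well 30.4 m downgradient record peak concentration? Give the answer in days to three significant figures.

Retardation factor R = 1 + ρ_b·K_d/n = 1 + 1.65 × 0.23/0.27 = 2.406.
Sorption retards both mechanisms: v_R = v/R = 0.8437 m/day, D_R = D/R = 0.2485 m²/day.
Peak time from v_R²t² + 2D_R t − x² = 0: t = (√(D_R² + v_R²x²) − D_R)/v_R².
√(D_R² + v_R²x²) = √(0.2485² + 0.8437² × 30.4²) = 25.65; v_R² = 0.7118.
t = (25.65 − 0.2485)/0.7118 = 35.7 days.

35.7 days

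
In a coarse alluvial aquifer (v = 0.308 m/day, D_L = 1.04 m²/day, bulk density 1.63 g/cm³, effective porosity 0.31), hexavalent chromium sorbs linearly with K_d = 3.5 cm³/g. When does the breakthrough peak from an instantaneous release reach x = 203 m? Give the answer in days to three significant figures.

12600 days

Retardation factor R = 1 + ρ_b·K_d/n = 1 + 1.63 × 3.5/0.31 = 19.40.
Sorption retards both mechanisms: v_R = v/R = 0.01588 m/day, D_R = D/R = 0.05361 m²/day.
Peak time from v_R²t² + 2D_R t − x² = 0: t = (√(D_R² + v_R²x²) − D_R)/v_R².
√(D_R² + v_R²x²) = √(0.05361² + 0.01588² × 203²) = 3.224; v_R² = 0.0002522.
t = (3.224 − 0.05361)/0.0002522 = 12600 days.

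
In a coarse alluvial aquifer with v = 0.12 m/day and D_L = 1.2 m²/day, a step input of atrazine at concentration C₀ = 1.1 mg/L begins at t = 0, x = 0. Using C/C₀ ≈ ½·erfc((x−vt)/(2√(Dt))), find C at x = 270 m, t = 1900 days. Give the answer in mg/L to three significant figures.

For a continuous step input, C/C₀ ≈ ½·erfc((x−vt)/(2√(Dt))).
vt = 0.12 × 1900 = 228 m and 2√(Dt) = 2√(1.2 × 1900) = 95.50 m.
Argument (x−vt)/(2√(Dt)) = (270 − 228)/95.50 = 0.4398; ½·erfc(0.4398) = 0.2670.
C = 1.1 × 0.2670 = 0.294 mg/L.

0.294 mg/L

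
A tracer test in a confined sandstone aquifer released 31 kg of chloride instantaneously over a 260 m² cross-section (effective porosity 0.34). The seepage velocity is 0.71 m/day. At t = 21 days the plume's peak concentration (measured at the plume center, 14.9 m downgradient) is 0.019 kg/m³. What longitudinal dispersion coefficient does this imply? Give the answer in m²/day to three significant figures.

1.29 m²/day

At the plume center C_max = M/(n_e·A·√(4πDt)), so D = M²/(4πt·(n_e·A·C_max)²).
n_e·A·C_max = 0.34 × 260 × 0.019 = 1.680 kg/m.
D = 31²/(4π × 21 × 1.680²) = 1.29 m²/day.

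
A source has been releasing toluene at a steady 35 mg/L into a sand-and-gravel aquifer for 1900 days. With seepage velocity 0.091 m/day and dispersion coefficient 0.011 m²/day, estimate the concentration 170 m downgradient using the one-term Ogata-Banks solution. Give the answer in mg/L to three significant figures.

23.6 mg/L

For a continuous step input, C/C₀ ≈ ½·erfc((x−vt)/(2√(Dt))).
vt = 0.091 × 1900 = 172.9 m and 2√(Dt) = 2√(0.011 × 1900) = 9.143 m.
Argument (x−vt)/(2√(Dt)) = (170 − 172.9)/9.143 = -0.3172; ½·erfc(-0.3172) = 0.6731.
C = 35 × 0.6731 = 23.6 mg/L.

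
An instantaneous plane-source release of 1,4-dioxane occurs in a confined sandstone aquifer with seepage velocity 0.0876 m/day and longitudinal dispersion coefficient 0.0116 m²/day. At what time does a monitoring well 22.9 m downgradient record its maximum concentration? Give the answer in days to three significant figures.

260 days

For the 1D instantaneous-source solution, setting ∂C/∂t = 0 at fixed x gives v²t² + 2Dt − x² = 0, so t = (√(D² + v²x²) − D)/v².
√(D² + v²x²) = √(0.0116² + 0.0876² × 22.9²) = 2.006; v² = 0.00767376.
t = (2.006 − 0.0116)/0.00767376 = 260 days (vs. the pure-advection estimate x/v = 261 d).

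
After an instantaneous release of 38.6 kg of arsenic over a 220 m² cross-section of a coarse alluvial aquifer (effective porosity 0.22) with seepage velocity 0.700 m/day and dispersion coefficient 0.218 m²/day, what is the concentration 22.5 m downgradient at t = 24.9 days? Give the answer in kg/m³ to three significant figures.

0.0296 kg/m³

For an instantaneous plane source, C(x,t) = M/(n_e·A·√(4πDt)) · exp(−(x−vt)²/(4Dt)), with n_e·A the pore (flow) area.
Plume center vt = 0.700 × 24.9 = 17.43 m, so the well at 22.5 m is 5.07 m downgradient of the peak.
√(4πDt) = 8.259 m, giving peak height M/(n_e·A·√(4πDt)) = 38.6/(0.22 × 220 × 8.259) = 0.09656 kg/m³.
(x−vt)²/(4Dt) = (5.07)²/(4 × 0.218 × 24.9) = 1.184; exp(−1.184) = 0.3061.
C = 0.09656 × 0.3061 = 0.0296 kg/m³.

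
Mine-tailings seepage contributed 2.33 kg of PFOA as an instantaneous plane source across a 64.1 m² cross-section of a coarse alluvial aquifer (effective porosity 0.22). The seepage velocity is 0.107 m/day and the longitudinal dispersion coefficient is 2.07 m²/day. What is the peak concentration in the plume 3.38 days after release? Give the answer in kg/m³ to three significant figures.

The peak of an instantaneous 1D plume sits at x = vt; there the Gaussian factor is 1 and C_max = M/(n_e·A·√(4πDt)), where n_e·A is the pore area the mass is dissolved in.
√(4πDt) = √(4π × 2.07 × 3.38) = 9.377 m, so C_max = 2.33/(0.22 × 64.1 × 9.377) = 0.0176 kg/m³.

0.0176 kg/m³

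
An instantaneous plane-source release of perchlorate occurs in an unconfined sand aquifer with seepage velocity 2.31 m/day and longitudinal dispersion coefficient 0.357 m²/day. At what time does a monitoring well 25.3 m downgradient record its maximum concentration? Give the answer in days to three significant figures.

For the 1D instantaneous-source solution, setting ∂C/∂t = 0 at fixed x gives v²t² + 2Dt − x² = 0, so t = (√(D² + v²x²) − D)/v².
√(D² + v²x²) = √(0.357² + 2.31² × 25.3²) = 58.44; v² = 5.3361.
t = (58.44 − 0.357)/5.3361 = 10.9 days (vs. the pure-advection estimate x/v = 11.0 d).

10.9 days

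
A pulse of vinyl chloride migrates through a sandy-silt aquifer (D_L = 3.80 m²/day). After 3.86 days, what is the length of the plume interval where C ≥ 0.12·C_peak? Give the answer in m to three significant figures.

22.3 m

The plume is Gaussian with σ = √(2Dt) = √(2 × 3.80 × 3.86) = 5.416 m.
C/C_peak = exp(−Δx²/(2σ²)) = 0.12 ⇒ Δx = σ·√(−2 ln 0.12) = 5.416 × 2.059 = 11.15 m.
Width = 2Δx = 22.3 m.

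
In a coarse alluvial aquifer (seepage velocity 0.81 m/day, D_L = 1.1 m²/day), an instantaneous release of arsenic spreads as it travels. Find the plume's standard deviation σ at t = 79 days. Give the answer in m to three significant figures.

13.2 m

Dispersive spreading gives a Gaussian with σ² = 2Dt; advection only shifts the center.
σ = √(2 × 1.1 × 79) = 13.2 m.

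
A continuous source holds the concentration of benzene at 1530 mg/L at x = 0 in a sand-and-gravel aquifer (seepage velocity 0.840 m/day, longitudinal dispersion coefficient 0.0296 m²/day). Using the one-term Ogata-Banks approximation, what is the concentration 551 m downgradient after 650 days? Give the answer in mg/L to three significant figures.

321 mg/L

For a continuous step input, C/C₀ ≈ ½·erfc((x−vt)/(2√(Dt))).
vt = 0.840 × 650 = 546 m and 2√(Dt) = 2√(0.0296 × 650) = 8.773 m.
Argument (x−vt)/(2√(Dt)) = (551 − 546)/8.773 = 0.5699; ½·erfc(0.5699) = 0.2101.
C = 1530 × 0.2101 = 321 mg/L.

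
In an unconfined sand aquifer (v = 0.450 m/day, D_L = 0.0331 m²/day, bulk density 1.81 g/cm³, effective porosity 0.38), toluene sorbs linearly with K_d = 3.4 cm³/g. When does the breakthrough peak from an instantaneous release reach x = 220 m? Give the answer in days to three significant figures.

Retardation factor R = 1 + ρ_b·K_d/n = 1 + 1.81 × 3.4/0.38 = 17.19.
Sorption retards both mechanisms: v_R = v/R = 0.02618 m/day, D_R = D/R = 0.001926 m²/day.
Peak time from v_R²t² + 2D_R t − x² = 0: t = (√(D_R² + v_R²x²) − D_R)/v_R².
√(D_R² + v_R²x²) = √(0.001926² + 0.02618² × 220²) = 5.760; v_R² = 0.0006854.
t = (5.760 − 0.001926)/0.0006854 = 8400 days.

8400 days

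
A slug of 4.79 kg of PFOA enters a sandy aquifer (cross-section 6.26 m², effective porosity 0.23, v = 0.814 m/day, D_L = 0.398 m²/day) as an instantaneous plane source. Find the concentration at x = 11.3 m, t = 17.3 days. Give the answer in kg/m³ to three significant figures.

For an instantaneous plane source, C(x,t) = M/(n_e·A·√(4πDt)) · exp(−(x−vt)²/(4Dt)), with n_e·A the pore (flow) area.
Plume center vt = 0.814 × 17.3 = 14.0822 m, so the well at 11.3 m is 2.7822 m upgradient of the peak.
√(4πDt) = 9.302 m, giving peak height M/(n_e·A·√(4πDt)) = 4.79/(0.23 × 6.26 × 9.302) = 0.3576 kg/m³.
(x−vt)²/(4Dt) = (-2.7822)²/(4 × 0.398 × 17.3) = 0.2811; exp(−0.2811) = 0.7550.
C = 0.3576 × 0.7550 = 0.270 kg/m³.

0.270 kg/m³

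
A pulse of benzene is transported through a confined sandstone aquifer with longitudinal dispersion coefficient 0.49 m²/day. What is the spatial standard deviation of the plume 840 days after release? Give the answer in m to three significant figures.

Dispersive spreading gives a Gaussian with σ² = 2Dt; advection only shifts the center.
σ = √(2 × 0.49 × 840) = 28.7 m.

28.7 m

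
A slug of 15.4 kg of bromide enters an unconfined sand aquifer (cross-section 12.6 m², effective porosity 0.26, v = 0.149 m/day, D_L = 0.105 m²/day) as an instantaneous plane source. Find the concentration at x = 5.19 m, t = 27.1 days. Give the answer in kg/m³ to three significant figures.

0.700 kg/m³

For an instantaneous plane source, C(x,t) = M/(n_e·A·√(4πDt)) · exp(−(x−vt)²/(4Dt)), with n_e·A the pore (flow) area.
Plume center vt = 0.149 × 27.1 = 4.0379 m, so the well at 5.19 m is 1.1521 m downgradient of the peak.
√(4πDt) = 5.980 m, giving peak height M/(n_e·A·√(4πDt)) = 15.4/(0.26 × 12.6 × 5.980) = 0.7861 kg/m³.
(x−vt)²/(4Dt) = (1.1521)²/(4 × 0.105 × 27.1) = 0.1166; exp(−0.1166) = 0.8899.
C = 0.7861 × 0.8899 = 0.700 kg/m³.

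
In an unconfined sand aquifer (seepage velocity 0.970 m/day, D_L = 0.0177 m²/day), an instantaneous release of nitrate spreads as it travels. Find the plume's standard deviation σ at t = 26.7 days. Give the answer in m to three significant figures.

0.972 m

Dispersive spreading gives a Gaussian with σ² = 2Dt; advection only shifts the center.
σ = √(2 × 0.0177 × 26.7) = 0.972 m.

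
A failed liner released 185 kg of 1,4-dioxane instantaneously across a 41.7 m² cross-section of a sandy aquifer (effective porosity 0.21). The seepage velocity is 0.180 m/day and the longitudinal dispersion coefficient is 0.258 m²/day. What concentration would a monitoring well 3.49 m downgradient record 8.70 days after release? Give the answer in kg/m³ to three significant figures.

2.63 kg/m³

For an instantaneous plane source, C(x,t) = M/(n_e·A·√(4πDt)) · exp(−(x−vt)²/(4Dt)), with n_e·A the pore (flow) area.
Plume center vt = 0.180 × 8.70 = 1.566 m, so the well at 3.49 m is 1.924 m downgradient of the peak.
√(4πDt) = 5.311 m, giving peak height M/(n_e·A·√(4πDt)) = 185/(0.21 × 41.7 × 5.311) = 3.978 kg/m³.
(x−vt)²/(4Dt) = (1.924)²/(4 × 0.258 × 8.70) = 0.4123; exp(−0.4123) = 0.6621.
C = 3.978 × 0.6621 = 2.63 kg/m³.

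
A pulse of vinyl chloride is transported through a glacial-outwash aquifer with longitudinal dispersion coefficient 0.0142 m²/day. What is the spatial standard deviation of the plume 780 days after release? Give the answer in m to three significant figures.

4.71 m

Dispersive spreading gives a Gaussian with σ² = 2Dt; advection only shifts the center.
σ = √(2 × 0.0142 × 780) = 4.71 m.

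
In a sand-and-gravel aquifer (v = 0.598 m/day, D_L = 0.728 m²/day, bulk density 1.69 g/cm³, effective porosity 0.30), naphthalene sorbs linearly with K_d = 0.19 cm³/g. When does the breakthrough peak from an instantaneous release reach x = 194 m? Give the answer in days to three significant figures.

667 days

Retardation factor R = 1 + ρ_b·K_d/n = 1 + 1.69 × 0.19/0.30 = 2.070.
Sorption retards both mechanisms: v_R = v/R = 0.2889 m/day, D_R = D/R = 0.3517 m²/day.
Peak time from v_R²t² + 2D_R t − x² = 0: t = (√(D_R² + v_R²x²) − D_R)/v_R².
√(D_R² + v_R²x²) = √(0.3517² + 0.2889² × 194²) = 56.05; v_R² = 0.08346.
t = (56.05 − 0.3517)/0.08346 = 667 days.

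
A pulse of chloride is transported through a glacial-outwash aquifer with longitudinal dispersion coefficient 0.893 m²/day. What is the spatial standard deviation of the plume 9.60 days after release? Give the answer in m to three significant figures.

4.14 m

Dispersive spreading gives a Gaussian with σ² = 2Dt; advection only shifts the center.
σ = √(2 × 0.893 × 9.60) = 4.14 m.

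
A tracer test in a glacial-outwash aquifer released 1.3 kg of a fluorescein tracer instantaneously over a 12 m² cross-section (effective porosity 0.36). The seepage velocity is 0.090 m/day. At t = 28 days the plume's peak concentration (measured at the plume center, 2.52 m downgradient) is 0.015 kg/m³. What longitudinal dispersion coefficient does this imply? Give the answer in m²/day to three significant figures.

At the plume center C_max = M/(n_e·A·√(4πDt)), so D = M²/(4πt·(n_e·A·C_max)²).
n_e·A·C_max = 0.36 × 12 × 0.015 = 0.06480 kg/m.
D = 1.3²/(4π × 28 × 0.06480²) = 1.14 m²/day.

1.14 m²/day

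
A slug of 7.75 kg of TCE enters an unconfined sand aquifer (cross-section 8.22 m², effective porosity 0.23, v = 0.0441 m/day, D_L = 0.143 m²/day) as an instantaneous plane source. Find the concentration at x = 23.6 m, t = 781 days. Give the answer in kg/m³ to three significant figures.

0.0841 kg/m³

For an instantaneous plane source, C(x,t) = M/(n_e·A·√(4πDt)) · exp(−(x−vt)²/(4Dt)), with n_e·A the pore (flow) area.
Plume center vt = 0.0441 × 781 = 34.4421 m, so the well at 23.6 m is 10.8421 m upgradient of the peak.
√(4πDt) = 37.46 m, giving peak height M/(n_e·A·√(4πDt)) = 7.75/(0.23 × 8.22 × 37.46) = 0.1094 kg/m³.
(x−vt)²/(4Dt) = (-10.8421)²/(4 × 0.143 × 781) = 0.2631; exp(−0.2631) = 0.7687.
C = 0.1094 × 0.7687 = 0.0841 kg/m³.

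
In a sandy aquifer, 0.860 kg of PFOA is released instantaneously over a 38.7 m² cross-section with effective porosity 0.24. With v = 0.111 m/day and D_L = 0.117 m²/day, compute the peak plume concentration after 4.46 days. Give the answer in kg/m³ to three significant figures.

0.0362 kg/m³

The peak of an instantaneous 1D plume sits at x = vt; there the Gaussian factor is 1 and C_max = M/(n_e·A·√(4πDt)), where n_e·A is the pore area the mass is dissolved in.
√(4πDt) = √(4π × 0.117 × 4.46) = 2.561 m, so C_max = 0.860/(0.24 × 38.7 × 2.561) = 0.0362 kg/m³.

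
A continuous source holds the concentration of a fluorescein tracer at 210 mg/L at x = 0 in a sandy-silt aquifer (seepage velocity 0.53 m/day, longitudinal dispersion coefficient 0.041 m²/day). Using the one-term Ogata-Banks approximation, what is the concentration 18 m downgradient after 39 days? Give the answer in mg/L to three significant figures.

196 mg/L

For a continuous step input, C/C₀ ≈ ½·erfc((x−vt)/(2√(Dt))).
vt = 0.53 × 39 = 20.67 m and 2√(Dt) = 2√(0.041 × 39) = 2.529 m.
Argument (x−vt)/(2√(Dt)) = (18 − 20.67)/2.529 = -1.056; ½·erfc(-1.056) = 0.9323.
C = 210 × 0.9323 = 196 mg/L.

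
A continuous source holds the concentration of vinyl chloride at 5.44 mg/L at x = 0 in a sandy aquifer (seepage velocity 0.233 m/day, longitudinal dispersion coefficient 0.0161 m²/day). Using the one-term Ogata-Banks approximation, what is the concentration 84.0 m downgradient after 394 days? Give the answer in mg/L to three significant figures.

For a continuous step input, C/C₀ ≈ ½·erfc((x−vt)/(2√(Dt))).
vt = 0.233 × 394 = 91.802 m and 2√(Dt) = 2√(0.0161 × 394) = 5.037 m.
Argument (x−vt)/(2√(Dt)) = (84.0 − 91.802)/5.037 = -1.549; ½·erfc(-1.549) = 0.9858.
C = 5.44 × 0.9858 = 5.36 mg/L.

5.36 mg/L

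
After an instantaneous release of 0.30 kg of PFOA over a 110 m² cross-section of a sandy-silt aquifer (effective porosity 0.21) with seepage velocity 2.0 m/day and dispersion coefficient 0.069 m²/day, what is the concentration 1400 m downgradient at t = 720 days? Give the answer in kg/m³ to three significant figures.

1.66e-07 kg/m³

For an instantaneous plane source, C(x,t) = M/(n_e·A·√(4πDt)) · exp(−(x−vt)²/(4Dt)), with n_e·A the pore (flow) area.
Plume center vt = 2.0 × 720 = 1440 m, so the well at 1400 m is 40 m upgradient of the peak.
√(4πDt) = 24.99 m, giving peak height M/(n_e·A·√(4πDt)) = 0.30/(0.21 × 110 × 24.99) = 0.0005197 kg/m³.
(x−vt)²/(4Dt) = (-40)²/(4 × 0.069 × 720) = 8.052; exp(−8.052) = 0.0003185.
C = 0.0005197 × 0.0003185 = 1.66e-07 kg/m³.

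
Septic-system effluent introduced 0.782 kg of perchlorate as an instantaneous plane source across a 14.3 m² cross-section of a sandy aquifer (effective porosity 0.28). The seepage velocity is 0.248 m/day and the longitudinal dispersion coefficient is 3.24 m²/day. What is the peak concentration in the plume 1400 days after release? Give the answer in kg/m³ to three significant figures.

0.000818 kg/m³

The peak of an instantaneous 1D plume sits at x = vt; there the Gaussian factor is 1 and C_max = M/(n_e·A·√(4πDt)), where n_e·A is the pore area the mass is dissolved in.
√(4πDt) = √(4π × 3.24 × 1400) = 238.7 m, so C_max = 0.782/(0.28 × 14.3 × 238.7) = 0.000818 kg/m³.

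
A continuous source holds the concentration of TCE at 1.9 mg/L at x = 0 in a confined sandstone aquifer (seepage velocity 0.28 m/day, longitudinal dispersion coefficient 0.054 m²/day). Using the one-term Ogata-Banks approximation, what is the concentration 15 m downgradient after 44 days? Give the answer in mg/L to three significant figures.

For a continuous step input, C/C₀ ≈ ½·erfc((x−vt)/(2√(Dt))).
vt = 0.28 × 44 = 12.32 m and 2√(Dt) = 2√(0.054 × 44) = 3.083 m.
Argument (x−vt)/(2√(Dt)) = (15 − 12.32)/3.083 = 0.8693; ½·erfc(0.8693) = 0.1095.
C = 1.9 × 0.1095 = 0.208 mg/L.

0.208 mg/L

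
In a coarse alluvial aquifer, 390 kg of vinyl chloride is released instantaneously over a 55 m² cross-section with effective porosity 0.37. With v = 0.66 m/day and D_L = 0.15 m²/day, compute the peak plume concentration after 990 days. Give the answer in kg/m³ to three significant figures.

The peak of an instantaneous 1D plume sits at x = vt; there the Gaussian factor is 1 and C_max = M/(n_e·A·√(4πDt)), where n_e·A is the pore area the mass is dissolved in.
√(4πDt) = √(4π × 0.15 × 990) = 43.20 m, so C_max = 390/(0.37 × 55 × 43.20) = 0.444 kg/m³.

0.444 kg/m³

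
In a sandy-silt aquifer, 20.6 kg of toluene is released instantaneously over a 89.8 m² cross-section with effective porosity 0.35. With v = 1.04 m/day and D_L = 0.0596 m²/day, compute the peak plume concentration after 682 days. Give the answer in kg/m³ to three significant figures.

The peak of an instantaneous 1D plume sits at x = vt; there the Gaussian factor is 1 and C_max = M/(n_e·A·√(4πDt)), where n_e·A is the pore area the mass is dissolved in.
√(4πDt) = √(4π × 0.0596 × 682) = 22.60 m, so C_max = 20.6/(0.35 × 89.8 × 22.60) = 0.0290 kg/m³.

0.0290 kg/m³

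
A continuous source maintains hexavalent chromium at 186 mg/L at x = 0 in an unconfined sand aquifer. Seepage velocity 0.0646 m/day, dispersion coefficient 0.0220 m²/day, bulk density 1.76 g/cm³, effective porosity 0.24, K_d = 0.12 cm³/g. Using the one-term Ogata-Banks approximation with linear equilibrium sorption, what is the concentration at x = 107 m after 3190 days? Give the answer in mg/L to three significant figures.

Retardation factor R = 1 + ρ_b·K_d/n = 1 + 1.76 × 0.12/0.24 = 1.880.
Sorption retards both mechanisms: v_R = v/R = 0.03436 m/day, D_R = D/R = 0.01170 m²/day.
v_R·t = 0.03436 × 3190 = 109.6084 m; 2√(D_R t) = 12.22 m; argument = (107 − 109.6084)/12.22 = -0.2135.
C = C₀ × ½·erfc(-0.2135) = 186 × 0.6186 = 115 mg/L.

115 mg/L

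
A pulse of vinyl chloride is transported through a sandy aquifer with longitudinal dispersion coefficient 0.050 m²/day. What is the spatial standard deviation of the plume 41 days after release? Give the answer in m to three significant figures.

Dispersive spreading gives a Gaussian with σ² = 2Dt; advection only shifts the center.
σ = √(2 × 0.050 × 41) = 2.02 m.

2.02 m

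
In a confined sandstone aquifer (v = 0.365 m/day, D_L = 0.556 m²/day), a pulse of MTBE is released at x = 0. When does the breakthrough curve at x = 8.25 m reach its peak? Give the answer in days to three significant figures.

For the 1D instantaneous-source solution, setting ∂C/∂t = 0 at fixed x gives v²t² + 2Dt − x² = 0, so t = (√(D² + v²x²) − D)/v².
√(D² + v²x²) = √(0.556² + 0.365² × 8.25²) = 3.062; v² = 0.133225.
t = (3.062 − 0.556)/0.133225 = 18.8 days (vs. the pure-advection estimate x/v = 22.6 d).

18.8 days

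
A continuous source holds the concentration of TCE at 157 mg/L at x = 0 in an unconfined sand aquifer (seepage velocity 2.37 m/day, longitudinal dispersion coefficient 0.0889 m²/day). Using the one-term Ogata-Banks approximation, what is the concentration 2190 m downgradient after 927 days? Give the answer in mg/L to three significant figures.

For a continuous step input, C/C₀ ≈ ½·erfc((x−vt)/(2√(Dt))).
vt = 2.37 × 927 = 2196.99 m and 2√(Dt) = 2√(0.0889 × 927) = 18.16 m.
Argument (x−vt)/(2√(Dt)) = (2190 − 2196.99)/18.16 = -0.3849; ½·erfc(-0.3849) = 0.7069.
C = 157 × 0.7069 = 111 mg/L.

111 mg/L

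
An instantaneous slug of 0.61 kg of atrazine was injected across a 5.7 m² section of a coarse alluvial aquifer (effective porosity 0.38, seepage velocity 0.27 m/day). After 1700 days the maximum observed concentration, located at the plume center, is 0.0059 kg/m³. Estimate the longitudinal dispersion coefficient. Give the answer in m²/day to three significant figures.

At the plume center C_max = M/(n_e·A·√(4πDt)), so D = M²/(4πt·(n_e·A·C_max)²).
n_e·A·C_max = 0.38 × 5.7 × 0.0059 = 0.01278 kg/m.
D = 0.61²/(4π × 1700 × 0.01278²) = 0.107 m²/day.

0.107 m²/day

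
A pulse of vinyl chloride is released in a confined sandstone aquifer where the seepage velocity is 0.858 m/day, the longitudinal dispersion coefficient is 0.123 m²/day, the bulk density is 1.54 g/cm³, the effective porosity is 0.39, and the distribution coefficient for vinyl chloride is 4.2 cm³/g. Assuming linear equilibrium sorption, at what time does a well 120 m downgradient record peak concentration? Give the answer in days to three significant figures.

Retardation factor R = 1 + ρ_b·K_d/n = 1 + 1.54 × 4.2/0.39 = 17.58.
Sorption retards both mechanisms: v_R = v/R = 0.04881 m/day, D_R = D/R = 0.006997 m²/day.
Peak time from v_R²t² + 2D_R t − x² = 0: t = (√(D_R² + v_R²x²) − D_R)/v_R².
√(D_R² + v_R²x²) = √(0.006997² + 0.04881² × 120²) = 5.857; v_R² = 0.002382.
t = (5.857 − 0.006997)/0.002382 = 2460 days.

2460 days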